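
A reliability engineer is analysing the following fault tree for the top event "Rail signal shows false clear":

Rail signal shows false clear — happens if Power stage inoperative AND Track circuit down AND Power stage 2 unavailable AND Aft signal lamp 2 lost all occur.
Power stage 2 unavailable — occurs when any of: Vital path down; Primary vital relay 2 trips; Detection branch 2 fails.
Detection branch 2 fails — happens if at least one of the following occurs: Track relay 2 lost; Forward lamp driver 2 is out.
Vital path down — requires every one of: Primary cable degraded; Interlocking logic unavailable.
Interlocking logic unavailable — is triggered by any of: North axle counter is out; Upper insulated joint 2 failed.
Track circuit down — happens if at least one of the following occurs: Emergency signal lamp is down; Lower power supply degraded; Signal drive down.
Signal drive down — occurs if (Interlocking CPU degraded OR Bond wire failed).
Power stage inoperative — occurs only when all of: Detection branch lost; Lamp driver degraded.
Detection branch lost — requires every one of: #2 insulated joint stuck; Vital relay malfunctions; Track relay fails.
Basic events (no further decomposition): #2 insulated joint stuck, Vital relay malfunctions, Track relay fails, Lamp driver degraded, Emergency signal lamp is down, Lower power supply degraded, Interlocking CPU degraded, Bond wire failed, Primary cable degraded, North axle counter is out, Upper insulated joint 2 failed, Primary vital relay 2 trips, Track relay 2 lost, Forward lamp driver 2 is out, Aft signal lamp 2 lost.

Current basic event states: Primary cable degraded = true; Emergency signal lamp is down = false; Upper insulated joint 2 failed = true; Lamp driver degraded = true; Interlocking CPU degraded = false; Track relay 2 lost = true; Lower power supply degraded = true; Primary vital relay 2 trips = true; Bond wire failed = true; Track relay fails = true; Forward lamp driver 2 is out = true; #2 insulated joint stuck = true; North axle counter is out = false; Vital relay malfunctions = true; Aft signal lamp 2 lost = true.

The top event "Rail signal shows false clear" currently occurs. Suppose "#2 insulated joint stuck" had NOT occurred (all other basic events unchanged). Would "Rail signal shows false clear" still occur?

No

Counterfactual: set "#2 insulated joint stuck" to not occurred.
Detection branch lost [AND]: #2 insulated joint stuck=not, Vital relay malfunctions=occurs, Track relay fails=occurs → not all inputs occur → does not occur.
Power stage inoperative [AND]: Detection branch lost=not, Lamp driver degraded=occurs → not all inputs occur → does not occur.
Signal drive down [OR]: Interlocking CPU degraded=not, Bond wire failed=occurs → at least one input occurs → occurs.
Track circuit down [OR]: Emergency signal lamp is down=not, Lower power supply degraded=occurs, Signal drive down=occurs → at least one input occurs → occurs.
Interlocking logic unavailable [OR]: North axle counter is out=not, Upper insulated joint 2 failed=occurs → at least one input occurs → occurs.
Vital path down [AND]: Primary cable degraded=occurs, Interlocking logic unavailable=occurs → all inputs occur → occurs.
Detection branch 2 fails [OR]: Track relay 2 lost=occurs, Forward lamp driver 2 is out=occurs → at least one input occurs → occurs.
Power stage 2 unavailable [OR]: Vital path down=occurs, Primary vital relay 2 trips=occurs, Detection branch 2 fails=occurs → at least one input occurs → occurs.
Rail signal shows false clear [AND]: Power stage inoperative=not, Track circuit down=occurs, Power stage 2 unavailable=occurs, Aft signal lamp 2 lost=occurs → not all inputs occur → does not occur.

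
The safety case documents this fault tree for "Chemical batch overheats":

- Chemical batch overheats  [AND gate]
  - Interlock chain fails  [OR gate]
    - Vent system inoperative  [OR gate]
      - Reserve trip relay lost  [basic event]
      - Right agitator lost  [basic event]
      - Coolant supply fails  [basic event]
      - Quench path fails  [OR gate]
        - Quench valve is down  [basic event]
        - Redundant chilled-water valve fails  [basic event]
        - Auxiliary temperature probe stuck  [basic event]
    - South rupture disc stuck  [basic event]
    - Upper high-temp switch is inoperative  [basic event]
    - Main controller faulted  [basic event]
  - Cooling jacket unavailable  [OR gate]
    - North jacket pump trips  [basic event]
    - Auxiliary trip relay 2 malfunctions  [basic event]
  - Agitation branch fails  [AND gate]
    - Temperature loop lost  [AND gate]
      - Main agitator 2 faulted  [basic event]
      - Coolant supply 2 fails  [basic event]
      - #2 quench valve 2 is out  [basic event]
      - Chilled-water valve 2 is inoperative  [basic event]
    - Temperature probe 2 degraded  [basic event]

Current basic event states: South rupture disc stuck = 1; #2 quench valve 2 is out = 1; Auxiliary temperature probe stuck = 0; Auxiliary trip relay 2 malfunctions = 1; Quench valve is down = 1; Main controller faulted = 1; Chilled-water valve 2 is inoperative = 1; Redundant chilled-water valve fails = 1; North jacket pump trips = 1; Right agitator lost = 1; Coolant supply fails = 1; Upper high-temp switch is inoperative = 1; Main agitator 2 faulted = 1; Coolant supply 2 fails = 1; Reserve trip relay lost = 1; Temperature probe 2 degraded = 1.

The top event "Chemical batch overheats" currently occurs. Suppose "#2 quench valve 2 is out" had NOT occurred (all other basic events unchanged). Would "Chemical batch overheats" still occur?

Counterfactual: set "#2 quench valve 2 is out" to not occurred.
Quench path fails [OR]: Quench valve is down=occurs, Redundant chilled-water valve fails=occurs, Auxiliary temperature probe stuck=not → at least one input occurs → occurs.
Vent system inoperative [OR]: Reserve trip relay lost=occurs, Right agitator lost=occurs, Coolant supply fails=occurs, Quench path fails=occurs → at least one input occurs → occurs.
Interlock chain fails [OR]: Vent system inoperative=occurs, South rupture disc stuck=occurs, Upper high-temp switch is inoperative=occurs, Main controller faulted=occurs → at least one input occurs → occurs.
Cooling jacket unavailable [OR]: North jacket pump trips=occurs, Auxiliary trip relay 2 malfunctions=occurs → at least one input occurs → occurs.
Temperature loop lost [AND]: Main agitator 2 faulted=occurs, Coolant supply 2 fails=occurs, #2 quench valve 2 is out=not, Chilled-water valve 2 is inoperative=occurs → not all inputs occur → does not occur.
Agitation branch fails [AND]: Temperature loop lost=not, Temperature probe 2 degraded=occurs → not all inputs occur → does not occur.
Chemical batch overheats [AND]: Interlock chain fails=occurs, Cooling jacket unavailable=occurs, Agitation branch fails=not → not all inputs occur → does not occur.

No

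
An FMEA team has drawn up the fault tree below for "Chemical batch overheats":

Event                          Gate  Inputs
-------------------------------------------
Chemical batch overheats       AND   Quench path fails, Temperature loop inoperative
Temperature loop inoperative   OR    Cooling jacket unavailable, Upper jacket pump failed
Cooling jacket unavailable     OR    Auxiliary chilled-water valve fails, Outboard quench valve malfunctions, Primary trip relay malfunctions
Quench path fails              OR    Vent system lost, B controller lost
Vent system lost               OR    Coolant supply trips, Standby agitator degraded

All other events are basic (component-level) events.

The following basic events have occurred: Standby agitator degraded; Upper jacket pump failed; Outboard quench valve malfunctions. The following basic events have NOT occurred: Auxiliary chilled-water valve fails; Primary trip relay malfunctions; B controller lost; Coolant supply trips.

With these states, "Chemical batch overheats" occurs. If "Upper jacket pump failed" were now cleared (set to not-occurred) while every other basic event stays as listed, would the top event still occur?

Counterfactual: set "Upper jacket pump failed" to not occurred.
Vent system lost [OR]: Coolant supply trips=not, Standby agitator degraded=occurs → at least one input occurs → occurs.
Quench path fails [OR]: Vent system lost=occurs, B controller lost=not → at least one input occurs → occurs.
Cooling jacket unavailable [OR]: Auxiliary chilled-water valve fails=not, Outboard quench valve malfunctions=occurs, Primary trip relay malfunctions=not → at least one input occurs → occurs.
Temperature loop inoperative [OR]: Cooling jacket unavailable=occurs, Upper jacket pump failed=not → at least one input occurs → occurs.
Chemical batch overheats [AND]: Quench path fails=occurs, Temperature loop inoperative=occurs → all inputs occur → occurs.

Yes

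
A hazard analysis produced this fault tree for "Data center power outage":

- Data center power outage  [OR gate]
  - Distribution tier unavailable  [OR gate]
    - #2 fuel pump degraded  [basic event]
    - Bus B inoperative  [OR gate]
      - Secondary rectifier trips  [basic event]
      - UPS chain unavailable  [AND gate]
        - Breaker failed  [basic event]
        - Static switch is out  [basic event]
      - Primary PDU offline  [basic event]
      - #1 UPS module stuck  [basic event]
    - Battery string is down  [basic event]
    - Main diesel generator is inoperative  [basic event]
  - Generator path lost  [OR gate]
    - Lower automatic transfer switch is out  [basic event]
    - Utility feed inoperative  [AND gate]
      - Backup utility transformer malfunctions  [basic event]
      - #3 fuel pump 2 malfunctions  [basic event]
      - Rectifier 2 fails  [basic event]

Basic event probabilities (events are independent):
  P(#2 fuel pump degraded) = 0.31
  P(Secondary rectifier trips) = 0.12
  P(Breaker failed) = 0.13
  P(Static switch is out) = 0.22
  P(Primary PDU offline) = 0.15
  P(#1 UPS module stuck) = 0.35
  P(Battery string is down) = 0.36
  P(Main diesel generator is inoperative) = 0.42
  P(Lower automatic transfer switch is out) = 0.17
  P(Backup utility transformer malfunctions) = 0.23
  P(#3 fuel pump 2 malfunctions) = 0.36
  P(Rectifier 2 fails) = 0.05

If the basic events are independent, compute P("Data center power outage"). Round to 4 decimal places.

0.9000

P(UPS chain unavailable) [AND] = 0.13 × 0.22 = 0.028600
P(Bus B inoperative) [OR] = 1 − (1−0.12) × (1−0.028600) × (1−0.15) × (1−0.35) = 0.527705
P(Distribution tier unavailable) [OR] = 1 − (1−0.31) × (1−0.527705) × (1−0.36) × (1−0.42) = 0.879032
P(Utility feed inoperative) [AND] = 0.23 × 0.36 × 0.05 = 0.004140
P(Generator path lost) [OR] = 1 − (1−0.17) × (1−0.004140) = 0.173436
P(Data center power outage) [OR] = 1 − (1−0.879032) × (1−0.173436) = 0.900012
Rounded to 4 decimal places: P(Data center power outage) ≈ 0.9000.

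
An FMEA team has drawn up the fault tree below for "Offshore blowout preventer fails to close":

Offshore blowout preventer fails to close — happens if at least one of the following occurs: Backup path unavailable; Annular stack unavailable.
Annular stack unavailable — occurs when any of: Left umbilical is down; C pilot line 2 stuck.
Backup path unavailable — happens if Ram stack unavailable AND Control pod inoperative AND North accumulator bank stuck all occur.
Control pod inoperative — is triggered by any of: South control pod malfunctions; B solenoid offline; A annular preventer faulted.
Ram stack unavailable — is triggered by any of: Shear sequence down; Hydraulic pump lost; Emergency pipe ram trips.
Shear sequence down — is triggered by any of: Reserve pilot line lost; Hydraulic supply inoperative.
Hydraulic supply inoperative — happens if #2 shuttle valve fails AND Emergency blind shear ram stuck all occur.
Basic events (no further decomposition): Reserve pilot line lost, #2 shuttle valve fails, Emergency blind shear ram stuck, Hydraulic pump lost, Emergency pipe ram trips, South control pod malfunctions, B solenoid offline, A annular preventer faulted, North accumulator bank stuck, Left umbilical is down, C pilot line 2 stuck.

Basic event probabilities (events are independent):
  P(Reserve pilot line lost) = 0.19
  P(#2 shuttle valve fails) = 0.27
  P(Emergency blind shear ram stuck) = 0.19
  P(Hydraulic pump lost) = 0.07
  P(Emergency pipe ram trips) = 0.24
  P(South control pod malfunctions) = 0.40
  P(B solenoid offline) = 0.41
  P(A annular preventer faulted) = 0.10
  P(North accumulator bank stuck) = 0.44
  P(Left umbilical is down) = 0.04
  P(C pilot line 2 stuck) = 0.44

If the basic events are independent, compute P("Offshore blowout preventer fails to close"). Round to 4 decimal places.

0.5360

P(Hydraulic supply inoperative) [AND] = 0.27 × 0.19 = 0.051300
P(Shear sequence down) [OR] = 1 − (1−0.19) × (1−0.051300) = 0.231553
P(Ram stack unavailable) [OR] = 1 − (1−0.231553) × (1−0.07) × (1−0.24) = 0.456862
P(Control pod inoperative) [OR] = 1 − (1−0.40) × (1−0.41) × (1−0.10) = 0.681400
P(Backup path unavailable) [AND] = 0.456862 × 0.681400 × 0.44 = 0.136975
P(Annular stack unavailable) [OR] = 1 − (1−0.04) × (1−0.44) = 0.462400
P(Offshore blowout preventer fails to close) [OR] = 1 − (1−0.136975) × (1−0.462400) = 0.536038
Rounded to 4 decimal places: P(Offshore blowout preventer fails to close) ≈ 0.5360.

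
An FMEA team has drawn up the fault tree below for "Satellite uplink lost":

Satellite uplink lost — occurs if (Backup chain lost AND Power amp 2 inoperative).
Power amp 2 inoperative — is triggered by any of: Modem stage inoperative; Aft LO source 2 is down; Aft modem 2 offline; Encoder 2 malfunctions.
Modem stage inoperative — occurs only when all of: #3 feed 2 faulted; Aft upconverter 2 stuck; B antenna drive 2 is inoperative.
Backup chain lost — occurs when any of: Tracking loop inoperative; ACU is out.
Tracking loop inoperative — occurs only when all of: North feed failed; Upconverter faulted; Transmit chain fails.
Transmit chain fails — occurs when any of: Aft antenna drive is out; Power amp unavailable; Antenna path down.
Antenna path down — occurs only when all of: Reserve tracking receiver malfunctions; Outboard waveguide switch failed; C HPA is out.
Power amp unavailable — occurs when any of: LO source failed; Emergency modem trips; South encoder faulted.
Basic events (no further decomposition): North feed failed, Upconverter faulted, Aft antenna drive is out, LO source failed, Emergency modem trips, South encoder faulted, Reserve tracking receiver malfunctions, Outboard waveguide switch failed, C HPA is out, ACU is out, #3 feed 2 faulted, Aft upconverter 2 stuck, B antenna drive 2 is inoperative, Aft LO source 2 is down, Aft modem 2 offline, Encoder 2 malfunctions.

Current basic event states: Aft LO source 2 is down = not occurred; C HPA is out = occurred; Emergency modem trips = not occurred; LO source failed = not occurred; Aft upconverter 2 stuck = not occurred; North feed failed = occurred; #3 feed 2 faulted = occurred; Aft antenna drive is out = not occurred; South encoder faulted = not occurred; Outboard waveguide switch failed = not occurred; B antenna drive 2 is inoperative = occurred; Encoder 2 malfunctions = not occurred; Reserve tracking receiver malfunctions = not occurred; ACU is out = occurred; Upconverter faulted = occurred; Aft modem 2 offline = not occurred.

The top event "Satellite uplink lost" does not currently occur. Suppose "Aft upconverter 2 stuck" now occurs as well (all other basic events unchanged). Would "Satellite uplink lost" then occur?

Counterfactual: set "Aft upconverter 2 stuck" to occurred.
Power amp unavailable [OR]: LO source failed=not, Emergency modem trips=not, South encoder faulted=not → no input occurs → does not occur.
Antenna path down [AND]: Reserve tracking receiver malfunctions=not, Outboard waveguide switch failed=not, C HPA is out=occurs → not all inputs occur → does not occur.
Transmit chain fails [OR]: Aft antenna drive is out=not, Power amp unavailable=not, Antenna path down=not → no input occurs → does not occur.
Tracking loop inoperative [AND]: North feed failed=occurs, Upconverter faulted=occurs, Transmit chain fails=not → not all inputs occur → does not occur.
Backup chain lost [OR]: Tracking loop inoperative=not, ACU is out=occurs → at least one input occurs → occurs.
Modem stage inoperative [AND]: #3 feed 2 faulted=occurs, Aft upconverter 2 stuck=occurs, B antenna drive 2 is inoperative=occurs → all inputs occur → occurs.
Power amp 2 inoperative [OR]: Modem stage inoperative=occurs, Aft LO source 2 is down=not, Aft modem 2 offline=not, Encoder 2 malfunctions=not → at least one input occurs → occurs.
Satellite uplink lost [AND]: Backup chain lost=occurs, Power amp 2 inoperative=occurs → all inputs occur → occurs.

Yes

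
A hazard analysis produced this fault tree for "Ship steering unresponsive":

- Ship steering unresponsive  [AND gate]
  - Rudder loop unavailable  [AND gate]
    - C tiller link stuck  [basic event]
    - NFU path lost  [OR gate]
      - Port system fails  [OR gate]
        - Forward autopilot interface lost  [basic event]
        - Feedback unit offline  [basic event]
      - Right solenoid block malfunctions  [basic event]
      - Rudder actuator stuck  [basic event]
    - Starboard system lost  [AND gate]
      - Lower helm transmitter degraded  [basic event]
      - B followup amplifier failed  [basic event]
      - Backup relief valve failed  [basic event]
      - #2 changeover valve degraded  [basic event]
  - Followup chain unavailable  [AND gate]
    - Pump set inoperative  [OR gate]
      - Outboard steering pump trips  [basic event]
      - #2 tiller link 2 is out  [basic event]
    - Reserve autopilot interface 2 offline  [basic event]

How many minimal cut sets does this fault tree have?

8

Port system fails [OR]: union of children's cut sets → 2 cut set(s).
NFU path lost [OR]: union of children's cut sets → 4 cut set(s).
Starboard system lost [AND]: one cut set from each child combined → 1 × 1 × 1 × 1 = 1 cut set(s).
Rudder loop unavailable [AND]: one cut set from each child combined → 1 × 4 × 1 = 4 cut set(s).
Pump set inoperative [OR]: union of children's cut sets → 2 cut set(s).
Followup chain unavailable [AND]: one cut set from each child combined → 2 × 1 = 2 cut set(s).
Ship steering unresponsive [AND]: one cut set from each child combined → 4 × 2 = 8 cut set(s).
Minimal cut sets: {#2 changeover valve degraded, B followup amplifier failed, Backup relief valve failed, C tiller link stuck, Forward autopilot interface lost, Lower helm transmitter degraded, Outboard steering pump trips, Reserve autopilot interface 2 offline}; {#2 changeover valve degraded, #2 tiller link 2 is out, B followup amplifier failed, Backup relief valve failed, C tiller link stuck, Forward autopilot interface lost, Lower helm transmitter degraded, Reserve autopilot interface 2 offline}; {#2 changeover valve degraded, B followup amplifier failed, Backup relief valve failed, C tiller link stuck, Feedback unit offline, Lower helm transmitter degraded, Outboard steering pump trips, Reserve autopilot interface 2 offline}; {#2 changeover valve degraded, #2 tiller link 2 is out, B followup amplifier failed, Backup relief valve failed, C tiller link stuck, Feedback unit offline, Lower helm transmitter degraded, Reserve autopilot interface 2 offline}; {#2 changeover valve degraded, B followup amplifier failed, Backup relief valve failed, C tiller link stuck, Lower helm transmitter degraded, Outboard steering pump trips, Reserve autopilot interface 2 offline, Right solenoid block malfunctions}; {#2 changeover valve degraded, #2 tiller link 2 is out, B followup amplifier failed, Backup relief valve failed, C tiller link stuck, Lower helm transmitter degraded, Reserve autopilot interface 2 offline, Right solenoid block malfunctions}; {#2 changeover valve degraded, B followup amplifier failed, Backup relief valve failed, C tiller link stuck, Lower helm transmitter degraded, Outboard steering pump trips, Reserve autopilot interface 2 offline, Rudder actuator stuck}; {#2 changeover valve degraded, #2 tiller link 2 is out, B followup amplifier failed, Backup relief valve failed, C tiller link stuck, Lower helm transmitter degraded, Reserve autopilot interface 2 offline, Rudder actuator stuck}.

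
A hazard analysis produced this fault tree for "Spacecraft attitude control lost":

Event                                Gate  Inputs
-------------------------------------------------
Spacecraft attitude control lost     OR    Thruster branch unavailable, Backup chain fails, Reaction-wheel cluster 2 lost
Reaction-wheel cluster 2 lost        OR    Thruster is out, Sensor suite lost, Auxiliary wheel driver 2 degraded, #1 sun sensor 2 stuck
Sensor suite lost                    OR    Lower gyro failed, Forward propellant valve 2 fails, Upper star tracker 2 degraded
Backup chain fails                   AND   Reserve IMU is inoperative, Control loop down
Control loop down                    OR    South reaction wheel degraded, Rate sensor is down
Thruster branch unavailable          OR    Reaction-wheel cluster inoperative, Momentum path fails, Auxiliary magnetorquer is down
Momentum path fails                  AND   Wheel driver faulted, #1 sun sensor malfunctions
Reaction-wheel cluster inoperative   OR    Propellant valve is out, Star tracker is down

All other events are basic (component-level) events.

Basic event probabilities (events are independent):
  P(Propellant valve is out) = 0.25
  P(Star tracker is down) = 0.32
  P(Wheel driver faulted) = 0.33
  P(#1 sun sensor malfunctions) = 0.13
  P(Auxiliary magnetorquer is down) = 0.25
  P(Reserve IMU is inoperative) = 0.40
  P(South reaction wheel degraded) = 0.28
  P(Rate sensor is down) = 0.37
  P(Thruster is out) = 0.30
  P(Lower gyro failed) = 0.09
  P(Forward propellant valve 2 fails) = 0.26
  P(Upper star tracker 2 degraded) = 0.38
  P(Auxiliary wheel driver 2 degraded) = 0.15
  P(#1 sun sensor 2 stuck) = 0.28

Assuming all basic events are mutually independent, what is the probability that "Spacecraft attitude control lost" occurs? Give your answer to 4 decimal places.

0.9488

P(Reaction-wheel cluster inoperative) [OR] = 1 − (1−0.25) × (1−0.32) = 0.490000
P(Momentum path fails) [AND] = 0.33 × 0.13 = 0.042900
P(Thruster branch unavailable) [OR] = 1 − (1−0.490000) × (1−0.042900) × (1−0.25) = 0.633909
P(Control loop down) [OR] = 1 − (1−0.28) × (1−0.37) = 0.546400
P(Backup chain fails) [AND] = 0.40 × 0.546400 = 0.218560
P(Sensor suite lost) [OR] = 1 − (1−0.09) × (1−0.26) × (1−0.38) = 0.582492
P(Reaction-wheel cluster 2 lost) [OR] = 1 − (1−0.30) × (1−0.582492) × (1−0.15) × (1−0.28) = 0.821140
P(Spacecraft attitude control lost) [OR] = 1 − (1−0.633909) × (1−0.218560) × (1−0.821140) = 0.948832
Rounded to 4 decimal places: P(Spacecraft attitude control lost) ≈ 0.9488.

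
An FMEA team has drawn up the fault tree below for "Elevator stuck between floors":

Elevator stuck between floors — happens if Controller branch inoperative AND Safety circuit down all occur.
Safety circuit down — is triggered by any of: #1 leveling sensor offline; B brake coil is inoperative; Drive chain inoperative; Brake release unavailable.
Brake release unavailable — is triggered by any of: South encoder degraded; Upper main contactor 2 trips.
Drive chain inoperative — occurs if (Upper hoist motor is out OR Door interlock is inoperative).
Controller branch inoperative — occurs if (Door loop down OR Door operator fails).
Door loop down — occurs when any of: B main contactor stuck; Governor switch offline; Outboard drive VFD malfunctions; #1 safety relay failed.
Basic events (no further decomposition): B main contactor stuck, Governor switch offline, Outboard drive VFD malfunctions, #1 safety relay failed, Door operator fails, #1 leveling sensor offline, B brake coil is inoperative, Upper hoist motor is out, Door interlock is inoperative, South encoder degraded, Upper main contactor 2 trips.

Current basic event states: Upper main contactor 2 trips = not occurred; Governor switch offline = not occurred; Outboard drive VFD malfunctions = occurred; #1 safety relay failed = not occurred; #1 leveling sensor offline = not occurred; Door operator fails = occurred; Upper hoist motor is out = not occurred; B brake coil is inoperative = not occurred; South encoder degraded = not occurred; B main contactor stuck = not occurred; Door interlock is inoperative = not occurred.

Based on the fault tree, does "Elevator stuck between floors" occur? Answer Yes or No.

No

Door loop down [OR]: B main contactor stuck=not, Governor switch offline=not, Outboard drive VFD malfunctions=occurs, #1 safety relay failed=not → at least one input occurs → occurs.
Controller branch inoperative [OR]: Door loop down=occurs, Door operator fails=occurs → at least one input occurs → occurs.
Drive chain inoperative [OR]: Upper hoist motor is out=not, Door interlock is inoperative=not → no input occurs → does not occur.
Brake release unavailable [OR]: South encoder degraded=not, Upper main contactor 2 trips=not → no input occurs → does not occur.
Safety circuit down [OR]: #1 leveling sensor offline=not, B brake coil is inoperative=not, Drive chain inoperative=not, Brake release unavailable=not → no input occurs → does not occur.
Elevator stuck between floors [AND]: Controller branch inoperative=occurs, Safety circuit down=not → not all inputs occur → does not occur.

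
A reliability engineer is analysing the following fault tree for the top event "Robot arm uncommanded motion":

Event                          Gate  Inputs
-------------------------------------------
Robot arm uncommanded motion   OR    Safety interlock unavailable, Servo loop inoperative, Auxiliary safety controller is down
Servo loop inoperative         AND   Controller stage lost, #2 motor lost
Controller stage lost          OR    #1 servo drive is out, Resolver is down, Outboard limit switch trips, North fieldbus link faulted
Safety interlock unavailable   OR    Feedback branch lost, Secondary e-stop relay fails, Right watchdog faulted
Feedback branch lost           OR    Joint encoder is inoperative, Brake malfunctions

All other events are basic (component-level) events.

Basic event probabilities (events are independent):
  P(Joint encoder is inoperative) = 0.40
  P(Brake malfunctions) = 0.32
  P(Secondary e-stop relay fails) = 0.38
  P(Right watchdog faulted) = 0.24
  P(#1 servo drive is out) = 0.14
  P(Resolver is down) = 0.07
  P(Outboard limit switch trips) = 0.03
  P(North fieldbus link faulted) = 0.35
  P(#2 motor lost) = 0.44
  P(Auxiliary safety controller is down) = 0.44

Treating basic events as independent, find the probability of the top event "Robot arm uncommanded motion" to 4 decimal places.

0.9158

P(Feedback branch lost) [OR] = 1 − (1−0.40) × (1−0.32) = 0.592000
P(Safety interlock unavailable) [OR] = 1 − (1−0.592000) × (1−0.38) × (1−0.24) = 0.807750
P(Controller stage lost) [OR] = 1 − (1−0.14) × (1−0.07) × (1−0.03) × (1−0.35) = 0.495726
P(Servo loop inoperative) [AND] = 0.495726 × 0.44 = 0.218119
P(Robot arm uncommanded motion) [OR] = 1 − (1−0.807750) × (1−0.218119) × (1−0.44) = 0.915823
Rounded to 4 decimal places: P(Robot arm uncommanded motion) ≈ 0.9158.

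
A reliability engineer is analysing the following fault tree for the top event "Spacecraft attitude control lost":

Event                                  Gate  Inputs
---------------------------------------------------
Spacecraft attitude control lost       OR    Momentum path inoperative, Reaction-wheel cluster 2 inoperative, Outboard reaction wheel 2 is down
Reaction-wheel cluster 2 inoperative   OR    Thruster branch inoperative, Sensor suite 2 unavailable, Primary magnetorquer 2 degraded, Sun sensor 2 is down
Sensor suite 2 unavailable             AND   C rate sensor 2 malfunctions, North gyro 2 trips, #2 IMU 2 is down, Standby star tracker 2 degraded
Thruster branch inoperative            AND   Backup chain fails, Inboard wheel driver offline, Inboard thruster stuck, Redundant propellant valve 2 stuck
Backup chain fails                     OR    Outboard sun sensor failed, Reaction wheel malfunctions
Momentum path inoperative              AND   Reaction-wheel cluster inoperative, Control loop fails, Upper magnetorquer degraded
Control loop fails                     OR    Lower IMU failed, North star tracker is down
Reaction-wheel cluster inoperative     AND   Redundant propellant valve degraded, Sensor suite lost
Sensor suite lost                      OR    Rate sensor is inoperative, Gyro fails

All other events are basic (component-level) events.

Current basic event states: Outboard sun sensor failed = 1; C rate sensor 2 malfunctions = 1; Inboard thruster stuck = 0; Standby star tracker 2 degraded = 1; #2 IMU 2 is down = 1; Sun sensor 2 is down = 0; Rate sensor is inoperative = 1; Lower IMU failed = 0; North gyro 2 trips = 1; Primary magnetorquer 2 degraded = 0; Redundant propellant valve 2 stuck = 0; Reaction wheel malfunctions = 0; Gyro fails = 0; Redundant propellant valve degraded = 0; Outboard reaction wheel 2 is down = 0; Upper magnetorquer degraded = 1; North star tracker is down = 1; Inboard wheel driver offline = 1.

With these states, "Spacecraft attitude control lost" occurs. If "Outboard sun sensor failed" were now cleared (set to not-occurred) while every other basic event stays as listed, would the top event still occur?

Counterfactual: set "Outboard sun sensor failed" to not occurred.
Sensor suite lost [OR]: Rate sensor is inoperative=occurs, Gyro fails=not → at least one input occurs → occurs.
Reaction-wheel cluster inoperative [AND]: Redundant propellant valve degraded=not, Sensor suite lost=occurs → not all inputs occur → does not occur.
Control loop fails [OR]: Lower IMU failed=not, North star tracker is down=occurs → at least one input occurs → occurs.
Momentum path inoperative [AND]: Reaction-wheel cluster inoperative=not, Control loop fails=occurs, Upper magnetorquer degraded=occurs → not all inputs occur → does not occur.
Backup chain fails [OR]: Outboard sun sensor failed=not, Reaction wheel malfunctions=not → no input occurs → does not occur.
Thruster branch inoperative [AND]: Backup chain fails=not, Inboard wheel driver offline=occurs, Inboard thruster stuck=not, Redundant propellant valve 2 stuck=not → not all inputs occur → does not occur.
Sensor suite 2 unavailable [AND]: C rate sensor 2 malfunctions=occurs, North gyro 2 trips=occurs, #2 IMU 2 is down=occurs, Standby star tracker 2 degraded=occurs → all inputs occur → occurs.
Reaction-wheel cluster 2 inoperative [OR]: Thruster branch inoperative=not, Sensor suite 2 unavailable=occurs, Primary magnetorquer 2 degraded=not, Sun sensor 2 is down=not → at least one input occurs → occurs.
Spacecraft attitude control lost [OR]: Momentum path inoperative=not, Reaction-wheel cluster 2 inoperative=occurs, Outboard reaction wheel 2 is down=not → at least one input occurs → occurs.

Yes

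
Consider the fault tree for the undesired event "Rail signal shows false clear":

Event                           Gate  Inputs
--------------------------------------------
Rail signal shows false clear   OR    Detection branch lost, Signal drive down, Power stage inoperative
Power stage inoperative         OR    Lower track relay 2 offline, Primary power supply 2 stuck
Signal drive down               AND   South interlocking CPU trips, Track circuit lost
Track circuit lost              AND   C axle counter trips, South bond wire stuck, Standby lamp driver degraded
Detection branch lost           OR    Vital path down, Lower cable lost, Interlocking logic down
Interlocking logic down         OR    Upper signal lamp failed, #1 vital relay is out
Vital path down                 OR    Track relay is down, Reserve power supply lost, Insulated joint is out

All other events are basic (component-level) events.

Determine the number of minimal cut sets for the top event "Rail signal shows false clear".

Vital path down [OR]: union of children's cut sets → 3 cut set(s).
Interlocking logic down [OR]: union of children's cut sets → 2 cut set(s).
Detection branch lost [OR]: union of children's cut sets → 6 cut set(s).
Track circuit lost [AND]: one cut set from each child combined → 1 × 1 × 1 = 1 cut set(s).
Signal drive down [AND]: one cut set from each child combined → 1 × 1 = 1 cut set(s).
Power stage inoperative [OR]: union of children's cut sets → 2 cut set(s).
Rail signal shows false clear [OR]: union of children's cut sets → 9 cut set(s).
Minimal cut sets: {Track relay is down}; {Reserve power supply lost}; {Insulated joint is out}; {Lower cable lost}; {Upper signal lamp failed}; {#1 vital relay is out}; {C axle counter trips, South bond wire stuck, South interlocking CPU trips, Standby lamp driver degraded}; {Lower track relay 2 offline}; {Primary power supply 2 stuck}.

9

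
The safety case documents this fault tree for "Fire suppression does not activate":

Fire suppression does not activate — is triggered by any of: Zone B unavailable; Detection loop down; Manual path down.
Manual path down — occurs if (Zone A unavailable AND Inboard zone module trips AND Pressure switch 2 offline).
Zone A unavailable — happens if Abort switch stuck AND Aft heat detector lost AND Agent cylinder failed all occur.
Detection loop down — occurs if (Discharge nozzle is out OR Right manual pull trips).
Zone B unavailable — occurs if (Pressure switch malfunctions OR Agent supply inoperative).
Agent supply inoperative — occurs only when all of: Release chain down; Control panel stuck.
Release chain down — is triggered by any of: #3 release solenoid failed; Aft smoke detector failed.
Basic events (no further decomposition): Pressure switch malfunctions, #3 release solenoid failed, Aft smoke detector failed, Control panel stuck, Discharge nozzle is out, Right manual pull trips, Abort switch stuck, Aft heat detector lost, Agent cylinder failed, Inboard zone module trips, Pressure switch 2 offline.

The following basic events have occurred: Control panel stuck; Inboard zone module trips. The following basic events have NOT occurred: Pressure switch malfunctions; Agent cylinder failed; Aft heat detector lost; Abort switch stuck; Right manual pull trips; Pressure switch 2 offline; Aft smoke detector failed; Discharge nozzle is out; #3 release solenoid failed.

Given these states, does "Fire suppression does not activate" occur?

No

Release chain down [OR]: #3 release solenoid failed=not, Aft smoke detector failed=not → no input occurs → does not occur.
Agent supply inoperative [AND]: Release chain down=not, Control panel stuck=occurs → not all inputs occur → does not occur.
Zone B unavailable [OR]: Pressure switch malfunctions=not, Agent supply inoperative=not → no input occurs → does not occur.
Detection loop down [OR]: Discharge nozzle is out=not, Right manual pull trips=not → no input occurs → does not occur.
Zone A unavailable [AND]: Abort switch stuck=not, Aft heat detector lost=not, Agent cylinder failed=not → not all inputs occur → does not occur.
Manual path down [AND]: Zone A unavailable=not, Inboard zone module trips=occurs, Pressure switch 2 offline=not → not all inputs occur → does not occur.
Fire suppression does not activate [OR]: Zone B unavailable=not, Detection loop down=not, Manual path down=not → no input occurs → does not occur.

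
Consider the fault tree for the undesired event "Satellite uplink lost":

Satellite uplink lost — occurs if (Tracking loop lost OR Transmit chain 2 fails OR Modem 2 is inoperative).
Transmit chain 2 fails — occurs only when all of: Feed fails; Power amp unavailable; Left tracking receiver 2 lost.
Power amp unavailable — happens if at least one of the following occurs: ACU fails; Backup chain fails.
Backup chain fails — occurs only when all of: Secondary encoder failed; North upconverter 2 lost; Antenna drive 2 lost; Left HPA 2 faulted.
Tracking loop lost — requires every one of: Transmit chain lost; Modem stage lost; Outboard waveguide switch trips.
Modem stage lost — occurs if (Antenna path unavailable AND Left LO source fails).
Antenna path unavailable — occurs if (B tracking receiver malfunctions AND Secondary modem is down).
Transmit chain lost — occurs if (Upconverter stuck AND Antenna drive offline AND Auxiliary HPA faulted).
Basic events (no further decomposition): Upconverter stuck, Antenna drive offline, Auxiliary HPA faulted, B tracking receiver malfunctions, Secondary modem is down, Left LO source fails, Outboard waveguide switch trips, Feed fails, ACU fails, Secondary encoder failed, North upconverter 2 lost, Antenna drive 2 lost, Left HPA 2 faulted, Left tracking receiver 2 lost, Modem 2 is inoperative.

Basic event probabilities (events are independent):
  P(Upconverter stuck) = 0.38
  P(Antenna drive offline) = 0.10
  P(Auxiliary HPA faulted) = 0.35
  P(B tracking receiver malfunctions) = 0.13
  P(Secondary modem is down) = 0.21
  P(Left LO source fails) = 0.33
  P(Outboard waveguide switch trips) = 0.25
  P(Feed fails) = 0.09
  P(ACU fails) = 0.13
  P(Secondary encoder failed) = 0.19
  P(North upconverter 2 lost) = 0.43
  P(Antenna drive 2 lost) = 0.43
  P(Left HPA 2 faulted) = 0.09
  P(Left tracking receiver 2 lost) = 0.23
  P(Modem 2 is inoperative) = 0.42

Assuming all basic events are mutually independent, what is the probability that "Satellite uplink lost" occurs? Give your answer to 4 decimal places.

P(Transmit chain lost) [AND] = 0.38 × 0.10 × 0.35 = 0.013300
P(Antenna path unavailable) [AND] = 0.13 × 0.21 = 0.027300
P(Modem stage lost) [AND] = 0.027300 × 0.33 = 0.009009
P(Tracking loop lost) [AND] = 0.013300 × 0.009009 × 0.25 = 0.000030
P(Backup chain fails) [AND] = 0.19 × 0.43 × 0.43 × 0.09 = 0.003162
P(Power amp unavailable) [OR] = 1 − (1−0.13) × (1−0.003162) = 0.132751
P(Transmit chain 2 fails) [AND] = 0.09 × 0.132751 × 0.23 = 0.002748
P(Satellite uplink lost) [OR] = 1 − (1−0.000030) × (1−0.002748) × (1−0.42) = 0.421611
Rounded to 4 decimal places: P(Satellite uplink lost) ≈ 0.4216.

0.4216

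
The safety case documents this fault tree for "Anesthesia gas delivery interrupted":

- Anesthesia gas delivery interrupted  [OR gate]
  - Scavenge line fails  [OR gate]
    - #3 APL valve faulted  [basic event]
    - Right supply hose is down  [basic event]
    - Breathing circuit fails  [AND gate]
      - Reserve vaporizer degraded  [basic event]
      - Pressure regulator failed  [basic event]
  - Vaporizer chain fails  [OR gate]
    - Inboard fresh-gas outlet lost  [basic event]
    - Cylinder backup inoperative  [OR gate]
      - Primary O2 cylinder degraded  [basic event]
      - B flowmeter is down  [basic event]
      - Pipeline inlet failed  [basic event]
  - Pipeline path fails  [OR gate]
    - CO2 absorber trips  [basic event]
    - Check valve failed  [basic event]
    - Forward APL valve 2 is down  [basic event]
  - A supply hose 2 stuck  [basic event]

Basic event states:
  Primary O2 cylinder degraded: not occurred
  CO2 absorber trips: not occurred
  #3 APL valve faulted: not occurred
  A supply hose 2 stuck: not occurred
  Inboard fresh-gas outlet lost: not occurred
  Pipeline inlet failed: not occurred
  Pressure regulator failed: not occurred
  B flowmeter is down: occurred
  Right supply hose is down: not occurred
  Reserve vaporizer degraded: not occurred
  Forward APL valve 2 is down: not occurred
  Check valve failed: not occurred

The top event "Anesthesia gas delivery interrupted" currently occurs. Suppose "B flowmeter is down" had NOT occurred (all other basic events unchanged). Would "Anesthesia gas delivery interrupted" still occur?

No

Counterfactual: set "B flowmeter is down" to not occurred.
Breathing circuit fails [AND]: Reserve vaporizer degraded=not, Pressure regulator failed=not → not all inputs occur → does not occur.
Scavenge line fails [OR]: #3 APL valve faulted=not, Right supply hose is down=not, Breathing circuit fails=not → no input occurs → does not occur.
Cylinder backup inoperative [OR]: Primary O2 cylinder degraded=not, B flowmeter is down=not, Pipeline inlet failed=not → no input occurs → does not occur.
Vaporizer chain fails [OR]: Inboard fresh-gas outlet lost=not, Cylinder backup inoperative=not → no input occurs → does not occur.
Pipeline path fails [OR]: CO2 absorber trips=not, Check valve failed=not, Forward APL valve 2 is down=not → no input occurs → does not occur.
Anesthesia gas delivery interrupted [OR]: Scavenge line fails=not, Vaporizer chain fails=not, Pipeline path fails=not, A supply hose 2 stuck=not → no input occurs → does not occur.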